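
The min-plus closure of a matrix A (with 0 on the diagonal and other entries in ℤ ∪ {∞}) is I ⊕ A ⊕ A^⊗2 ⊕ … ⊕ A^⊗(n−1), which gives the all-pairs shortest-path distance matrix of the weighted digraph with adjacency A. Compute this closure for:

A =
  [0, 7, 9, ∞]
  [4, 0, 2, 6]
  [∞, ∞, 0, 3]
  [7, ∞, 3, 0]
Closure =
  [0, 7, 9, 12]
  [4, 0, 2, 5]
  [10, 17, 0, 3]
  [7, 14, 3, 0]

This is the Floyd-Warshall all-pairs shortest-path computation. For each intermediate vertex k = 0, 1, …, 3, update dist[i][j] ← min(dist[i][j], dist[i][k] + dist[k][j]). The final matrix gives, for each (i, j), the minimum total weight of any directed path from i to j (possibly empty when i = j).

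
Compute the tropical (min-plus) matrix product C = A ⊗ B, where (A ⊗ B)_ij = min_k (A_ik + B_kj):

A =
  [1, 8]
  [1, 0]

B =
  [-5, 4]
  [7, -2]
A ⊗ B =
  [-4, 5]
  [-4, -2]

Apply the min-plus product entry-by-entry:
  C[0][0] = min over k of (A[0][0] + B[0][0] = 1 + -5 = -4, A[0][1] + B[1][0] = 8 + 7 = 15) = -4 (attained at k = 0)
  C[0][1] = min over k of (A[0][0] + B[0][1] = 1 + 4 = 5, A[0][1] + B[1][1] = 8 + -2 = 6) = 5 (attained at k = 0)
  C[1][0] = min over k of (A[1][0] + B[0][0] = 1 + -5 = -4, A[1][1] + B[1][0] = 0 + 7 = 7) = -4 (attained at k = 0)
  C[1][1] = min over k of (A[1][0] + B[0][1] = 1 + 4 = 5, A[1][1] + B[1][1] = 0 + -2 = -2) = -2 (attained at k = 1)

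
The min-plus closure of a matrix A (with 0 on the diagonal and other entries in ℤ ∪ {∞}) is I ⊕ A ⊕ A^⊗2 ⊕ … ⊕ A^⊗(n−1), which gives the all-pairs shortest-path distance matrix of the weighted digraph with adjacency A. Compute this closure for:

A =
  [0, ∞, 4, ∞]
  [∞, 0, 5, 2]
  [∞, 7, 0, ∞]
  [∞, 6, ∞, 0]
Closure =
  [0, 11, 4, 13]
  [∞, 0, 5, 2]
  [∞, 7, 0, 9]
  [∞, 6, 11, 0]

This is the Floyd-Warshall all-pairs shortest-path computation. For each intermediate vertex k = 0, 1, …, 3, update dist[i][j] ← min(dist[i][j], dist[i][k] + dist[k][j]). The final matrix gives, for each (i, j), the minimum total weight of any directed path from i to j (possibly empty when i = j).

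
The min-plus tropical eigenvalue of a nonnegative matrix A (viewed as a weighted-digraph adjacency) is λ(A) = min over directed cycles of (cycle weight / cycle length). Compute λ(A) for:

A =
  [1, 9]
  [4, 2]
λ(A) = 1

Enumerate directed cycles and compute their means (weight / length). Sample:
  cycle 0 → 0: weight = 1, length = 1, mean = 1/1 ≈ 1.000
  cycle 1 → 1: weight = 2, length = 1, mean = 2/1 ≈ 2.000
  cycle 0 → 1 → 0: weight = 13, length = 2, mean = 13/2 ≈ 6.500
  cycle 1 → 0 → 1: weight = 13, length = 2, mean = 13/2 ≈ 6.500
Minimum mean = 1.000, attained e.g. along the cycle 0 → 0 with weight 1 and length 1. So λ(A) = 1/1 = 1.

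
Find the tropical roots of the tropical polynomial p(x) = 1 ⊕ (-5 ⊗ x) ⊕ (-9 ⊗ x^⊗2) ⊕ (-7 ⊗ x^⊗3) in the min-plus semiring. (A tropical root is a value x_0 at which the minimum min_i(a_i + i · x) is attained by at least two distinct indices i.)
Roots: {-2, 4, 6}

Each tropical root is a break point of the lower envelope of the lines y = a_i + i · x (there are 4 lines, with slopes 0, 1, ..., 3). Only the lines that attain the minimum somewhere contribute to roots; other lines are dominated. Here the surviving (envelope) indices are i = 3, i = 2, i = 1, i = 0.
Intersections between consecutive envelope lines give the roots: for adjacent envelope indices i < j the intersection is x = (a_i − a_j) / (j − i). Reading off the sorted break points: {-2, 4, 6}.
Verification: at each break x_0, at least two indices attain the minimum of min_i(a_i + i · x_0).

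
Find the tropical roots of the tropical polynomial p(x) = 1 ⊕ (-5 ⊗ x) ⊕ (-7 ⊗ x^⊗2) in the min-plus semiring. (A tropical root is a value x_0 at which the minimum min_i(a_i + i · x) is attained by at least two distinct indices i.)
Roots: {2, 6}

Each tropical root is a break point of the lower envelope of the lines y = a_i + i · x (there are 3 lines, with slopes 0, 1, ..., 2). Only the lines that attain the minimum somewhere contribute to roots; other lines are dominated. Here the surviving (envelope) indices are i = 2, i = 1, i = 0.
Intersections between consecutive envelope lines give the roots: for adjacent envelope indices i < j the intersection is x = (a_i − a_j) / (j − i). Reading off the sorted break points: {2, 6}.
Verification: at each break x_0, at least two indices attain the minimum of min_i(a_i + i · x_0).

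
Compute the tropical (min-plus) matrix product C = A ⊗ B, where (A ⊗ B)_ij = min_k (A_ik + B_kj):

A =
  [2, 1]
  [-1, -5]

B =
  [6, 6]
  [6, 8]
A ⊗ B =
  [7, 8]
  [1, 3]

Apply the min-plus product entry-by-entry:
  C[0][0] = min over k of (A[0][0] + B[0][0] = 2 + 6 = 8, A[0][1] + B[1][0] = 1 + 6 = 7) = 7 (attained at k = 1)
  C[0][1] = min over k of (A[0][0] + B[0][1] = 2 + 6 = 8, A[0][1] + B[1][1] = 1 + 8 = 9) = 8 (attained at k = 0)
  C[1][0] = min over k of (A[1][0] + B[0][0] = -1 + 6 = 5, A[1][1] + B[1][0] = -5 + 6 = 1) = 1 (attained at k = 1)
  C[1][1] = min over k of (A[1][0] + B[0][1] = -1 + 6 = 5, A[1][1] + B[1][1] = -5 + 8 = 3) = 3 (attained at k = 1)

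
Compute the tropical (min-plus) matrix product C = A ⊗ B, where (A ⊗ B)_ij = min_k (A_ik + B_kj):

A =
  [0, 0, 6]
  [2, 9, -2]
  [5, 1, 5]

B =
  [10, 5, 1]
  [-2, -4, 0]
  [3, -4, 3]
A ⊗ B =
  [-2, -4, 0]
  [1, -6, 1]
  [-1, -3, 1]

Apply the min-plus product entry-by-entry:
  C[0][0] = min over k of (A[0][0] + B[0][0] = 0 + 10 = 10, A[0][1] + B[1][0] = 0 + -2 = -2, A[0][2] + B[2][0] = 6 + 3 = 9) = -2 (attained at k = 1)
  C[0][1] = min over k of (A[0][0] + B[0][1] = 0 + 5 = 5, A[0][1] + B[1][1] = 0 + -4 = -4, A[0][2] + B[2][1] = 6 + -4 = 2) = -4 (attained at k = 1)
  C[0][2] = min over k of (A[0][0] + B[0][2] = 0 + 1 = 1, A[0][1] + B[1][2] = 0 + 0 = 0, A[0][2] + B[2][2] = 6 + 3 = 9) = 0 (attained at k = 1)
  C[1][0] = min over k of (A[1][0] + B[0][0] = 2 + 10 = 12, A[1][1] + B[1][0] = 9 + -2 = 7, A[1][2] + B[2][0] = -2 + 3 = 1) = 1 (attained at k = 2)
  C[1][1] = min over k of (A[1][0] + B[0][1] = 2 + 5 = 7, A[1][1] + B[1][1] = 9 + -4 = 5, A[1][2] + B[2][1] = -2 + -4 = -6) = -6 (attained at k = 2)
  C[1][2] = min over k of (A[1][0] + B[0][2] = 2 + 1 = 3, A[1][1] + B[1][2] = 9 + 0 = 9, A[1][2] + B[2][2] = -2 + 3 = 1) = 1 (attained at k = 2)
  C[2][0] = min over k of (A[2][0] + B[0][0] = 5 + 10 = 15, A[2][1] + B[1][0] = 1 + -2 = -1, A[2][2] + B[2][0] = 5 + 3 = 8) = -1 (attained at k = 1)
  C[2][1] = min over k of (A[2][0] + B[0][1] = 5 + 5 = 10, A[2][1] + B[1][1] = 1 + -4 = -3, A[2][2] + B[2][1] = 5 + -4 = 1) = -3 (attained at k = 1)
  C[2][2] = min over k of (A[2][0] + B[0][2] = 5 + 1 = 6, A[2][1] + B[1][2] = 1 + 0 = 1, A[2][2] + B[2][2] = 5 + 3 = 8) = 1 (attained at k = 1)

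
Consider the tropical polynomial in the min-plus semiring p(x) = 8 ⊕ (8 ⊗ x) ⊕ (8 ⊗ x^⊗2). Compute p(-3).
p(-3) = 2

A tropical monomial a ⊗ x^⊗i evaluates to a + i · x. Evaluating each term at x = -3:
  Term 0 contributes 8 + 0 · -3 = 8
  Term 1 contributes 8 + 1 · -3 = 5
  Term 2 contributes 8 + 2 · -3 = 2
p(-3) = ⊕ of these = min[8, 5, 2] = 2.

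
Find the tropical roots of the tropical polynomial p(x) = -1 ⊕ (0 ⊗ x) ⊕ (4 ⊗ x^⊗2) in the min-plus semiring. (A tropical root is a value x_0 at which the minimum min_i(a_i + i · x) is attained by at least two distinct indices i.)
Roots: {-4, -1}

Each tropical root is a break point of the lower envelope of the lines y = a_i + i · x (there are 3 lines, with slopes 0, 1, ..., 2). Only the lines that attain the minimum somewhere contribute to roots; other lines are dominated. Here the surviving (envelope) indices are i = 2, i = 1, i = 0.
Intersections between consecutive envelope lines give the roots: for adjacent envelope indices i < j the intersection is x = (a_i − a_j) / (j − i). Reading off the sorted break points: {-4, -1}.
Verification: at each break x_0, at least two indices attain the minimum of min_i(a_i + i · x_0).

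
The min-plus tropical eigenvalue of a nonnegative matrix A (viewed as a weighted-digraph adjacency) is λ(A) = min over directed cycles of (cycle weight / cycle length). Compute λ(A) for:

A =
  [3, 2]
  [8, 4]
λ(A) = 3

Enumerate directed cycles and compute their means (weight / length). Sample:
  cycle 0 → 0: weight = 3, length = 1, mean = 3/1 ≈ 3.000
  cycle 1 → 1: weight = 4, length = 1, mean = 4/1 ≈ 4.000
  cycle 0 → 1 → 0: weight = 10, length = 2, mean = 10/2 ≈ 5.000
  cycle 1 → 0 → 1: weight = 10, length = 2, mean = 10/2 ≈ 5.000
Minimum mean = 3.000, attained e.g. along the cycle 0 → 0 with weight 3 and length 1. So λ(A) = 3/1 = 3.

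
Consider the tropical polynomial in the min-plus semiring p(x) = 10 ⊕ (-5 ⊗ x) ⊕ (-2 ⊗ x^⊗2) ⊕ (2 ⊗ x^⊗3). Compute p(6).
p(6) = 1

A tropical monomial a ⊗ x^⊗i evaluates to a + i · x. Evaluating each term at x = 6:
  Term 0 contributes 10 + 0 · 6 = 10
  Term 1 contributes -5 + 1 · 6 = 1
  Term 2 contributes -2 + 2 · 6 = 10
  Term 3 contributes 2 + 3 · 6 = 20
p(6) = ⊕ of these = min[10, 1, 10, 20] = 1.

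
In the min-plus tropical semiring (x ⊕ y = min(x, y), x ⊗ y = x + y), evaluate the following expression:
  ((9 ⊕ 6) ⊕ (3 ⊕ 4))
((9 ⊕ 6) ⊕ (3 ⊕ 4)) = 3

Expand innermost to outermost. Recall ⊕ takes the minimum of its arguments and ⊗ takes their sum. Working out the expression ((9 ⊕ 6) ⊕ (3 ⊕ 4)) gives 3.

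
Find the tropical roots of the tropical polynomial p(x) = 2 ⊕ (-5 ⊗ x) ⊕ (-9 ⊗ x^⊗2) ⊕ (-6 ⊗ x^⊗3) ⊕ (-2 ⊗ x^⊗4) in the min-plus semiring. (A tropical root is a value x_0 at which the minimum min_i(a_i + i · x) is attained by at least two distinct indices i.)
Roots: {-4, -3, 4, 7}

Each tropical root is a break point of the lower envelope of the lines y = a_i + i · x (there are 5 lines, with slopes 0, 1, ..., 4). Only the lines that attain the minimum somewhere contribute to roots; other lines are dominated. Here the surviving (envelope) indices are i = 4, i = 3, i = 2, i = 1, i = 0.
Intersections between consecutive envelope lines give the roots: for adjacent envelope indices i < j the intersection is x = (a_i − a_j) / (j − i). Reading off the sorted break points: {-4, -3, 4, 7}.
Verification: at each break x_0, at least two indices attain the minimum of min_i(a_i + i · x_0).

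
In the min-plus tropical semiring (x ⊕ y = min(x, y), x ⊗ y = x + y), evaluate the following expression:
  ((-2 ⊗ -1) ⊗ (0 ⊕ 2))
((-2 ⊗ -1) ⊗ (0 ⊕ 2)) = -3

Expand innermost to outermost. Recall ⊕ takes the minimum of its arguments and ⊗ takes their sum. Working out the expression ((-2 ⊗ -1) ⊗ (0 ⊕ 2)) gives -3.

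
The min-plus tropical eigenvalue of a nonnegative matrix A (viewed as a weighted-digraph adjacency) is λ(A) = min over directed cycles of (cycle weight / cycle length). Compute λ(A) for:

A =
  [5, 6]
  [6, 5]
λ(A) = 5

Enumerate directed cycles and compute their means (weight / length). Sample:
  cycle 0 → 0: weight = 5, length = 1, mean = 5/1 ≈ 5.000
  cycle 1 → 1: weight = 5, length = 1, mean = 5/1 ≈ 5.000
  cycle 0 → 1 → 0: weight = 12, length = 2, mean = 12/2 ≈ 6.000
  cycle 1 → 0 → 1: weight = 12, length = 2, mean = 12/2 ≈ 6.000
Minimum mean = 5.000, attained e.g. along the cycle 0 → 0 with weight 5 and length 1. So λ(A) = 5/1 = 5.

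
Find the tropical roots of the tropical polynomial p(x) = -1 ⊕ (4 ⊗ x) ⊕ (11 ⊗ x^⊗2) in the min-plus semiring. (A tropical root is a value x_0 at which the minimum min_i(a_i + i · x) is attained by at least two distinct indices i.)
Roots: {-7, -5}

Each tropical root is a break point of the lower envelope of the lines y = a_i + i · x (there are 3 lines, with slopes 0, 1, ..., 2). Only the lines that attain the minimum somewhere contribute to roots; other lines are dominated. Here the surviving (envelope) indices are i = 2, i = 1, i = 0.
Intersections between consecutive envelope lines give the roots: for adjacent envelope indices i < j the intersection is x = (a_i − a_j) / (j − i). Reading off the sorted break points: {-7, -5}.
Verification: at each break x_0, at least two indices attain the minimum of min_i(a_i + i · x_0).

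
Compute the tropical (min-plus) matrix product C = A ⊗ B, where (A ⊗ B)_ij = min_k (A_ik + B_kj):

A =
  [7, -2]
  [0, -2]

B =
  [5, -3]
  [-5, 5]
A ⊗ B =
  [-7, 3]
  [-7, -3]

Apply the min-plus product entry-by-entry:
  C[0][0] = min over k of (A[0][0] + B[0][0] = 7 + 5 = 12, A[0][1] + B[1][0] = -2 + -5 = -7) = -7 (attained at k = 1)
  C[0][1] = min over k of (A[0][0] + B[0][1] = 7 + -3 = 4, A[0][1] + B[1][1] = -2 + 5 = 3) = 3 (attained at k = 1)
  C[1][0] = min over k of (A[1][0] + B[0][0] = 0 + 5 = 5, A[1][1] + B[1][0] = -2 + -5 = -7) = -7 (attained at k = 1)
  C[1][1] = min over k of (A[1][0] + B[0][1] = 0 + -3 = -3, A[1][1] + B[1][1] = -2 + 5 = 3) = -3 (attained at k = 0)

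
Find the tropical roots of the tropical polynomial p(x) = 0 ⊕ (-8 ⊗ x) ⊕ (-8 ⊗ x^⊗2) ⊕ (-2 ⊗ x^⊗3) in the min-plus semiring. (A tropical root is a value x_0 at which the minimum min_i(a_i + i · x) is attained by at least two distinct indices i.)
Roots: {-6, 0, 8}

Each tropical root is a break point of the lower envelope of the lines y = a_i + i · x (there are 4 lines, with slopes 0, 1, ..., 3). Only the lines that attain the minimum somewhere contribute to roots; other lines are dominated. Here the surviving (envelope) indices are i = 3, i = 2, i = 1, i = 0.
Intersections between consecutive envelope lines give the roots: for adjacent envelope indices i < j the intersection is x = (a_i − a_j) / (j − i). Reading off the sorted break points: {-6, 0, 8}.
Verification: at each break x_0, at least two indices attain the minimum of min_i(a_i + i · x_0).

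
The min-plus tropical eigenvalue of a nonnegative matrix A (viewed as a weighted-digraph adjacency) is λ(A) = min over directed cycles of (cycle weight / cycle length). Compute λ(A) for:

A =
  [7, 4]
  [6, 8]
λ(A) = 5

Enumerate directed cycles and compute their means (weight / length). Sample:
  cycle 0 → 0: weight = 7, length = 1, mean = 7/1 ≈ 7.000
  cycle 1 → 1: weight = 8, length = 1, mean = 8/1 ≈ 8.000
  cycle 0 → 1 → 0: weight = 10, length = 2, mean = 10/2 ≈ 5.000
  cycle 1 → 0 → 1: weight = 10, length = 2, mean = 10/2 ≈ 5.000
Minimum mean = 5.000, attained e.g. along the cycle 0 → 1 → 0 with weight 10 and length 2. So λ(A) = 10/2 = 5.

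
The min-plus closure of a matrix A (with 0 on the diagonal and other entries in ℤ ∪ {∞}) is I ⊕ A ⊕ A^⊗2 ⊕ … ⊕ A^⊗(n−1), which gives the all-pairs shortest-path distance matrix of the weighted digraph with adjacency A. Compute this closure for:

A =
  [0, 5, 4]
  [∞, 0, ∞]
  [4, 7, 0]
Closure =
  [0, 5, 4]
  [∞, 0, ∞]
  [4, 7, 0]

This is the Floyd-Warshall all-pairs shortest-path computation. For each intermediate vertex k = 0, 1, …, 2, update dist[i][j] ← min(dist[i][j], dist[i][k] + dist[k][j]). The final matrix gives, for each (i, j), the minimum total weight of any directed path from i to j (possibly empty when i = j).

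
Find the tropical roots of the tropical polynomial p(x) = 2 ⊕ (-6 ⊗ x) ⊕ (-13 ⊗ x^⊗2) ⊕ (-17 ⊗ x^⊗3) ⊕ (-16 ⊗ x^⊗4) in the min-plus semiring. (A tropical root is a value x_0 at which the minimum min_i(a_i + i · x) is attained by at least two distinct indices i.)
Roots: {-1, 4, 7, 8}

Each tropical root is a break point of the lower envelope of the lines y = a_i + i · x (there are 5 lines, with slopes 0, 1, ..., 4). Only the lines that attain the minimum somewhere contribute to roots; other lines are dominated. Here the surviving (envelope) indices are i = 4, i = 3, i = 2, i = 1, i = 0.
Intersections between consecutive envelope lines give the roots: for adjacent envelope indices i < j the intersection is x = (a_i − a_j) / (j − i). Reading off the sorted break points: {-1, 4, 7, 8}.
Verification: at each break x_0, at least two indices attain the minimum of min_i(a_i + i · x_0).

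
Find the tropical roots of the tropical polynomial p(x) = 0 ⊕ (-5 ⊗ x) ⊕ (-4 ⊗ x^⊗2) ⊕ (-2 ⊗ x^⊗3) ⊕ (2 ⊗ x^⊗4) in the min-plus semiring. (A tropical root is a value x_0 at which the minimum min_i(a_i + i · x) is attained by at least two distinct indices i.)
Roots: {-4, -2, -1, 5}

Each tropical root is a break point of the lower envelope of the lines y = a_i + i · x (there are 5 lines, with slopes 0, 1, ..., 4). Only the lines that attain the minimum somewhere contribute to roots; other lines are dominated. Here the surviving (envelope) indices are i = 4, i = 3, i = 2, i = 1, i = 0.
Intersections between consecutive envelope lines give the roots: for adjacent envelope indices i < j the intersection is x = (a_i − a_j) / (j − i). Reading off the sorted break points: {-4, -2, -1, 5}.
Verification: at each break x_0, at least two indices attain the minimum of min_i(a_i + i · x_0).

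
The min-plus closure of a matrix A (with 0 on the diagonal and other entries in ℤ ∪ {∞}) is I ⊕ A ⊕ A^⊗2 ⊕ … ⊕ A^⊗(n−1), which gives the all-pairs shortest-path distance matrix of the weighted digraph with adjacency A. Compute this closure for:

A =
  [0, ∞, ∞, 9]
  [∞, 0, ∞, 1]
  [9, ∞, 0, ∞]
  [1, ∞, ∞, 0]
Closure =
  [0, ∞, ∞, 9]
  [2, 0, ∞, 1]
  [9, ∞, 0, 18]
  [1, ∞, ∞, 0]

This is the Floyd-Warshall all-pairs shortest-path computation. For each intermediate vertex k = 0, 1, …, 3, update dist[i][j] ← min(dist[i][j], dist[i][k] + dist[k][j]). The final matrix gives, for each (i, j), the minimum total weight of any directed path from i to j (possibly empty when i = j).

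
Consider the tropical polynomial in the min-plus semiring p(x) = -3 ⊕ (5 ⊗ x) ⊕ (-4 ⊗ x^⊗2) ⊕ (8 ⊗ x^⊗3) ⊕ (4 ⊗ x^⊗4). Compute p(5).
p(5) = -3

A tropical monomial a ⊗ x^⊗i evaluates to a + i · x. Evaluating each term at x = 5:
  Term 0 contributes -3 + 0 · 5 = -3
  Term 1 contributes 5 + 1 · 5 = 10
  Term 2 contributes -4 + 2 · 5 = 6
  Term 3 contributes 8 + 3 · 5 = 23
  Term 4 contributes 4 + 4 · 5 = 24
p(5) = ⊕ of these = min[-3, 10, 6, 23, 24] = -3.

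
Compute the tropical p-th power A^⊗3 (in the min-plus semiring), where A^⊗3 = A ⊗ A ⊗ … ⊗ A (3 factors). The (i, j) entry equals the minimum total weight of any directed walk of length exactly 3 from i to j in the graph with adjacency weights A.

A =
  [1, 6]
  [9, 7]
A^⊗3 =
  [3, 8]
  [11, 16]

Each entry (A^⊗3)_ij equals the minimum over all length-3 walks i = v_0 → v_1 → … → v_3 = j of Σ_t A[v_t][v_{t+1}]. For example, for (i, j) = (0, 1) we minimise over 4 possible intermediate vertex sequences; the minimum is 8, attained along the walk 0 → 0 → 0 → 1.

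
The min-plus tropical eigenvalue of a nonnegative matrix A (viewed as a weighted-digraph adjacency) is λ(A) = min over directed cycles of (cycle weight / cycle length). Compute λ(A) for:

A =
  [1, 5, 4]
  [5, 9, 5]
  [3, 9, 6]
λ(A) = 1

Enumerate directed cycles and compute their means (weight / length). Sample:
  cycle 0 → 0: weight = 1, length = 1, mean = 1/1 ≈ 1.000
  cycle 1 → 1: weight = 9, length = 1, mean = 9/1 ≈ 9.000
  cycle 2 → 2: weight = 6, length = 1, mean = 6/1 ≈ 6.000
  cycle 0 → 1 → 0: weight = 10, length = 2, mean = 10/2 ≈ 5.000
  cycle 0 → 2 → 0: weight = 7, length = 2, mean = 7/2 ≈ 3.500
  cycle 1 → 0 → 1: weight = 10, length = 2, mean = 10/2 ≈ 5.000
Minimum mean = 1.000, attained e.g. along the cycle 0 → 0 with weight 1 and length 1. So λ(A) = 1/1 = 1.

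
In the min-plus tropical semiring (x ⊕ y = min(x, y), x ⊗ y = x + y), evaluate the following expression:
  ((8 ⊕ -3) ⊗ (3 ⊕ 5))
((8 ⊕ -3) ⊗ (3 ⊕ 5)) = 0

Expand innermost to outermost. Recall ⊕ takes the minimum of its arguments and ⊗ takes their sum. Working out the expression ((8 ⊕ -3) ⊗ (3 ⊕ 5)) gives 0.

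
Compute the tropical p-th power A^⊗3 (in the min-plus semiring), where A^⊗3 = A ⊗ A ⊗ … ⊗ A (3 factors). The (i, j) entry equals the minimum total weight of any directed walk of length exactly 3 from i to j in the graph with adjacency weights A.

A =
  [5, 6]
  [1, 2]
A^⊗3 =
  [9, 10]
  [5, 6]

Each entry (A^⊗3)_ij equals the minimum over all length-3 walks i = v_0 → v_1 → … → v_3 = j of Σ_t A[v_t][v_{t+1}]. For example, for (i, j) = (0, 1) we minimise over 4 possible intermediate vertex sequences; the minimum is 10, attained along the walk 0 → 1 → 1 → 1.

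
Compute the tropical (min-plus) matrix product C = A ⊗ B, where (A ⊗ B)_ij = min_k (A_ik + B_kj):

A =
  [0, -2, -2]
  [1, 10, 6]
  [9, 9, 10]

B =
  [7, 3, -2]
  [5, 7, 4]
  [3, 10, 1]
A ⊗ B =
  [1, 3, -2]
  [8, 4, -1]
  [13, 12, 7]

Apply the min-plus product entry-by-entry:
  C[0][0] = min over k of (A[0][0] + B[0][0] = 0 + 7 = 7, A[0][1] + B[1][0] = -2 + 5 = 3, A[0][2] + B[2][0] = -2 + 3 = 1) = 1 (attained at k = 2)
  C[0][1] = min over k of (A[0][0] + B[0][1] = 0 + 3 = 3, A[0][1] + B[1][1] = -2 + 7 = 5, A[0][2] + B[2][1] = -2 + 10 = 8) = 3 (attained at k = 0)
  C[0][2] = min over k of (A[0][0] + B[0][2] = 0 + -2 = -2, A[0][1] + B[1][2] = -2 + 4 = 2, A[0][2] + B[2][2] = -2 + 1 = -1) = -2 (attained at k = 0)
  C[1][0] = min over k of (A[1][0] + B[0][0] = 1 + 7 = 8, A[1][1] + B[1][0] = 10 + 5 = 15, A[1][2] + B[2][0] = 6 + 3 = 9) = 8 (attained at k = 0)
  C[1][1] = min over k of (A[1][0] + B[0][1] = 1 + 3 = 4, A[1][1] + B[1][1] = 10 + 7 = 17, A[1][2] + B[2][1] = 6 + 10 = 16) = 4 (attained at k = 0)
  C[1][2] = min over k of (A[1][0] + B[0][2] = 1 + -2 = -1, A[1][1] + B[1][2] = 10 + 4 = 14, A[1][2] + B[2][2] = 6 + 1 = 7) = -1 (attained at k = 0)
  C[2][0] = min over k of (A[2][0] + B[0][0] = 9 + 7 = 16, A[2][1] + B[1][0] = 9 + 5 = 14, A[2][2] + B[2][0] = 10 + 3 = 13) = 13 (attained at k = 2)
  C[2][1] = min over k of (A[2][0] + B[0][1] = 9 + 3 = 12, A[2][1] + B[1][1] = 9 + 7 = 16, A[2][2] + B[2][1] = 10 + 10 = 20) = 12 (attained at k = 0)
  C[2][2] = min over k of (A[2][0] + B[0][2] = 9 + -2 = 7, A[2][1] + B[1][2] = 9 + 4 = 13, A[2][2] + B[2][2] = 10 + 1 = 11) = 7 (attained at k = 0)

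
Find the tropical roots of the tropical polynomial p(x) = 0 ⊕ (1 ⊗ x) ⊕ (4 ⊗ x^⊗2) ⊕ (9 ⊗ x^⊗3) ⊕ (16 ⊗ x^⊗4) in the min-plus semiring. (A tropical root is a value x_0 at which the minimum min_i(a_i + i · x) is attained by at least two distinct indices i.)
Roots: {-7, -5, -3, -1}

Each tropical root is a break point of the lower envelope of the lines y = a_i + i · x (there are 5 lines, with slopes 0, 1, ..., 4). Only the lines that attain the minimum somewhere contribute to roots; other lines are dominated. Here the surviving (envelope) indices are i = 4, i = 3, i = 2, i = 1, i = 0.
Intersections between consecutive envelope lines give the roots: for adjacent envelope indices i < j the intersection is x = (a_i − a_j) / (j − i). Reading off the sorted break points: {-7, -5, -3, -1}.
Verification: at each break x_0, at least two indices attain the minimum of min_i(a_i + i · x_0).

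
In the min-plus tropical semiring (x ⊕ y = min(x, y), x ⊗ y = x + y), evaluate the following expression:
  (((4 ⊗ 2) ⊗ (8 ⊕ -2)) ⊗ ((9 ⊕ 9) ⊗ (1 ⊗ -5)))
(((4 ⊗ 2) ⊗ (8 ⊕ -2)) ⊗ ((9 ⊕ 9) ⊗ (1 ⊗ -5))) = 9

Expand innermost to outermost. Recall ⊕ takes the minimum of its arguments and ⊗ takes their sum. Working out the expression (((4 ⊗ 2) ⊗ (8 ⊕ -2)) ⊗ ((9 ⊕ 9) ⊗ (1 ⊗ -5))) gives 9.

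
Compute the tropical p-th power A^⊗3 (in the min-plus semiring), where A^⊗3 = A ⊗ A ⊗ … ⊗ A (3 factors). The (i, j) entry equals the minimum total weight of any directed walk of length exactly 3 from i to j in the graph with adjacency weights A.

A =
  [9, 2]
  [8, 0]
A^⊗3 =
  [10, 2]
  [8, 0]

Each entry (A^⊗3)_ij equals the minimum over all length-3 walks i = v_0 → v_1 → … → v_3 = j of Σ_t A[v_t][v_{t+1}]. For example, for (i, j) = (0, 1) we minimise over 4 possible intermediate vertex sequences; the minimum is 2, attained along the walk 0 → 1 → 1 → 1.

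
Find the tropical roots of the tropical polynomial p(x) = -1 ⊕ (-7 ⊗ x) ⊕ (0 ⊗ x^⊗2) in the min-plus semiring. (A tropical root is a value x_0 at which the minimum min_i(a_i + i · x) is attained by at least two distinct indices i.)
Roots: {-7, 6}

Each tropical root is a break point of the lower envelope of the lines y = a_i + i · x (there are 3 lines, with slopes 0, 1, ..., 2). Only the lines that attain the minimum somewhere contribute to roots; other lines are dominated. Here the surviving (envelope) indices are i = 2, i = 1, i = 0.
Intersections between consecutive envelope lines give the roots: for adjacent envelope indices i < j the intersection is x = (a_i − a_j) / (j − i). Reading off the sorted break points: {-7, 6}.
Verification: at each break x_0, at least two indices attain the minimum of min_i(a_i + i · x_0).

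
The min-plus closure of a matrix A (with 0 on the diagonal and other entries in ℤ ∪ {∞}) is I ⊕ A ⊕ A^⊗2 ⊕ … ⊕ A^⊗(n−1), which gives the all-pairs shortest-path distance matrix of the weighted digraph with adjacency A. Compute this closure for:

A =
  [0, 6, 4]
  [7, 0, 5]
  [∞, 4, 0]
Closure =
  [0, 6, 4]
  [7, 0, 5]
  [11, 4, 0]

This is the Floyd-Warshall all-pairs shortest-path computation. For each intermediate vertex k = 0, 1, …, 2, update dist[i][j] ← min(dist[i][j], dist[i][k] + dist[k][j]). The final matrix gives, for each (i, j), the minimum total weight of any directed path from i to j (possibly empty when i = j).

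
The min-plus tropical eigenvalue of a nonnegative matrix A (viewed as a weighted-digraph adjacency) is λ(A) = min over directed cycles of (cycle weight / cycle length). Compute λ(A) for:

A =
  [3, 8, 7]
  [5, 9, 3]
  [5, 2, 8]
λ(A) = 5/2

Enumerate directed cycles and compute their means (weight / length). Sample:
  cycle 0 → 0: weight = 3, length = 1, mean = 3/1 ≈ 3.000
  cycle 1 → 1: weight = 9, length = 1, mean = 9/1 ≈ 9.000
  cycle 2 → 2: weight = 8, length = 1, mean = 8/1 ≈ 8.000
  cycle 0 → 1 → 0: weight = 13, length = 2, mean = 13/2 ≈ 6.500
  cycle 0 → 2 → 0: weight = 12, length = 2, mean = 12/2 ≈ 6.000
  cycle 1 → 0 → 1: weight = 13, length = 2, mean = 13/2 ≈ 6.500
Minimum mean = 2.500, attained e.g. along the cycle 1 → 2 → 1 with weight 5 and length 2. So λ(A) = 5/2 = 5/2.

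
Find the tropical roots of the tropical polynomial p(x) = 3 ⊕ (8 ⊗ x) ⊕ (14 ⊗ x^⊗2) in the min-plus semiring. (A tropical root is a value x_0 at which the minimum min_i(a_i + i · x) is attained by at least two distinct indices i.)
Roots: {-6, -5}

Each tropical root is a break point of the lower envelope of the lines y = a_i + i · x (there are 3 lines, with slopes 0, 1, ..., 2). Only the lines that attain the minimum somewhere contribute to roots; other lines are dominated. Here the surviving (envelope) indices are i = 2, i = 1, i = 0.
Intersections between consecutive envelope lines give the roots: for adjacent envelope indices i < j the intersection is x = (a_i − a_j) / (j − i). Reading off the sorted break points: {-6, -5}.
Verification: at each break x_0, at least two indices attain the minimum of min_i(a_i + i · x_0).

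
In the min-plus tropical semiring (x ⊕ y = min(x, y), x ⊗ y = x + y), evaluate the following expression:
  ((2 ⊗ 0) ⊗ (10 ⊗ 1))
((2 ⊗ 0) ⊗ (10 ⊗ 1)) = 13

Expand innermost to outermost. Recall ⊕ takes the minimum of its arguments and ⊗ takes their sum. Working out the expression ((2 ⊗ 0) ⊗ (10 ⊗ 1)) gives 13.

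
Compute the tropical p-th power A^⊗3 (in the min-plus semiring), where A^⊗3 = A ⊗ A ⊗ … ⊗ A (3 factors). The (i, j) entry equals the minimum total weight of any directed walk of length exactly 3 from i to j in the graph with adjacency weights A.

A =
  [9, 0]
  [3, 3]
A^⊗3 =
  [6, 3]
  [6, 6]

Each entry (A^⊗3)_ij equals the minimum over all length-3 walks i = v_0 → v_1 → … → v_3 = j of Σ_t A[v_t][v_{t+1}]. For example, for (i, j) = (0, 1) we minimise over 4 possible intermediate vertex sequences; the minimum is 3, attained along the walk 0 → 1 → 0 → 1.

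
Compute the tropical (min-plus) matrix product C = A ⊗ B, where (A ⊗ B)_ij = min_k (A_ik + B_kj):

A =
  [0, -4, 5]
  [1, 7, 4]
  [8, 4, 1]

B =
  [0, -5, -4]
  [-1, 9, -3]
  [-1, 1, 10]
A ⊗ B =
  [-5, -5, -7]
  [1, -4, -3]
  [0, 2, 1]

Apply the min-plus product entry-by-entry:
  C[0][0] = min over k of (A[0][0] + B[0][0] = 0 + 0 = 0, A[0][1] + B[1][0] = -4 + -1 = -5, A[0][2] + B[2][0] = 5 + -1 = 4) = -5 (attained at k = 1)
  C[0][1] = min over k of (A[0][0] + B[0][1] = 0 + -5 = -5, A[0][1] + B[1][1] = -4 + 9 = 5, A[0][2] + B[2][1] = 5 + 1 = 6) = -5 (attained at k = 0)
  C[0][2] = min over k of (A[0][0] + B[0][2] = 0 + -4 = -4, A[0][1] + B[1][2] = -4 + -3 = -7, A[0][2] + B[2][2] = 5 + 10 = 15) = -7 (attained at k = 1)
  C[1][0] = min over k of (A[1][0] + B[0][0] = 1 + 0 = 1, A[1][1] + B[1][0] = 7 + -1 = 6, A[1][2] + B[2][0] = 4 + -1 = 3) = 1 (attained at k = 0)
  C[1][1] = min over k of (A[1][0] + B[0][1] = 1 + -5 = -4, A[1][1] + B[1][1] = 7 + 9 = 16, A[1][2] + B[2][1] = 4 + 1 = 5) = -4 (attained at k = 0)
  C[1][2] = min over k of (A[1][0] + B[0][2] = 1 + -4 = -3, A[1][1] + B[1][2] = 7 + -3 = 4, A[1][2] + B[2][2] = 4 + 10 = 14) = -3 (attained at k = 0)
  C[2][0] = min over k of (A[2][0] + B[0][0] = 8 + 0 = 8, A[2][1] + B[1][0] = 4 + -1 = 3, A[2][2] + B[2][0] = 1 + -1 = 0) = 0 (attained at k = 2)
  C[2][1] = min over k of (A[2][0] + B[0][1] = 8 + -5 = 3, A[2][1] + B[1][1] = 4 + 9 = 13, A[2][2] + B[2][1] = 1 + 1 = 2) = 2 (attained at k = 2)
  C[2][2] = min over k of (A[2][0] + B[0][2] = 8 + -4 = 4, A[2][1] + B[1][2] = 4 + -3 = 1, A[2][2] + B[2][2] = 1 + 10 = 11) = 1 (attained at k = 1)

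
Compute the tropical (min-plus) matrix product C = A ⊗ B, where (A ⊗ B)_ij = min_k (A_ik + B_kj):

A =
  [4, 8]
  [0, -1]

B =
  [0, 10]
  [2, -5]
A ⊗ B =
  [4, 3]
  [0, -6]

Apply the min-plus product entry-by-entry:
  C[0][0] = min over k of (A[0][0] + B[0][0] = 4 + 0 = 4, A[0][1] + B[1][0] = 8 + 2 = 10) = 4 (attained at k = 0)
  C[0][1] = min over k of (A[0][0] + B[0][1] = 4 + 10 = 14, A[0][1] + B[1][1] = 8 + -5 = 3) = 3 (attained at k = 1)
  C[1][0] = min over k of (A[1][0] + B[0][0] = 0 + 0 = 0, A[1][1] + B[1][0] = -1 + 2 = 1) = 0 (attained at k = 0)
  C[1][1] = min over k of (A[1][0] + B[0][1] = 0 + 10 = 10, A[1][1] + B[1][1] = -1 + -5 = -6) = -6 (attained at k = 1)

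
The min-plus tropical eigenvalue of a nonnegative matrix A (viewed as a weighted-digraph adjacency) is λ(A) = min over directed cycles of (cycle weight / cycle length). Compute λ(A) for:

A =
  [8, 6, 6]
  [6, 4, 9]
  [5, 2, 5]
λ(A) = 4

Enumerate directed cycles and compute their means (weight / length). Sample:
  cycle 0 → 0: weight = 8, length = 1, mean = 8/1 ≈ 8.000
  cycle 1 → 1: weight = 4, length = 1, mean = 4/1 ≈ 4.000
  cycle 2 → 2: weight = 5, length = 1, mean = 5/1 ≈ 5.000
  cycle 0 → 1 → 0: weight = 12, length = 2, mean = 12/2 ≈ 6.000
  cycle 0 → 2 → 0: weight = 11, length = 2, mean = 11/2 ≈ 5.500
  cycle 1 → 0 → 1: weight = 12, length = 2, mean = 12/2 ≈ 6.000
Minimum mean = 4.000, attained e.g. along the cycle 1 → 1 with weight 4 and length 1. So λ(A) = 4/1 = 4.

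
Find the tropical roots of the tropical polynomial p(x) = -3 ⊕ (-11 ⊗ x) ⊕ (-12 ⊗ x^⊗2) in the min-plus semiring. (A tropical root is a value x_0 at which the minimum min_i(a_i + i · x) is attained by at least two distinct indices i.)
Roots: {1, 8}

Each tropical root is a break point of the lower envelope of the lines y = a_i + i · x (there are 3 lines, with slopes 0, 1, ..., 2). Only the lines that attain the minimum somewhere contribute to roots; other lines are dominated. Here the surviving (envelope) indices are i = 2, i = 1, i = 0.
Intersections between consecutive envelope lines give the roots: for adjacent envelope indices i < j the intersection is x = (a_i − a_j) / (j − i). Reading off the sorted break points: {1, 8}.
Verification: at each break x_0, at least two indices attain the minimum of min_i(a_i + i · x_0).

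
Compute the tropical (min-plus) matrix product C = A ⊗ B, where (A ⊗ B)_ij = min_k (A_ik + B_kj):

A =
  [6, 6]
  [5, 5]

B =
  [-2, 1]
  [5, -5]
A ⊗ B =
  [4, 1]
  [3, 0]

Apply the min-plus product entry-by-entry:
  C[0][0] = min over k of (A[0][0] + B[0][0] = 6 + -2 = 4, A[0][1] + B[1][0] = 6 + 5 = 11) = 4 (attained at k = 0)
  C[0][1] = min over k of (A[0][0] + B[0][1] = 6 + 1 = 7, A[0][1] + B[1][1] = 6 + -5 = 1) = 1 (attained at k = 1)
  C[1][0] = min over k of (A[1][0] + B[0][0] = 5 + -2 = 3, A[1][1] + B[1][0] = 5 + 5 = 10) = 3 (attained at k = 0)
  C[1][1] = min over k of (A[1][0] + B[0][1] = 5 + 1 = 6, A[1][1] + B[1][1] = 5 + -5 = 0) = 0 (attained at k = 1)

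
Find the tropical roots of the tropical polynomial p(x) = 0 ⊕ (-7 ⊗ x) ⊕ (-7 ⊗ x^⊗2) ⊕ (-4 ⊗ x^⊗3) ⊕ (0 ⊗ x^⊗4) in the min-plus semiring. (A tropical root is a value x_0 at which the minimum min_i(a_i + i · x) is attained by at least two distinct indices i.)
Roots: {-4, -3, 0, 7}

Each tropical root is a break point of the lower envelope of the lines y = a_i + i · x (there are 5 lines, with slopes 0, 1, ..., 4). Only the lines that attain the minimum somewhere contribute to roots; other lines are dominated. Here the surviving (envelope) indices are i = 4, i = 3, i = 2, i = 1, i = 0.
Intersections between consecutive envelope lines give the roots: for adjacent envelope indices i < j the intersection is x = (a_i − a_j) / (j − i). Reading off the sorted break points: {-4, -3, 0, 7}.
Verification: at each break x_0, at least two indices attain the minimum of min_i(a_i + i · x_0).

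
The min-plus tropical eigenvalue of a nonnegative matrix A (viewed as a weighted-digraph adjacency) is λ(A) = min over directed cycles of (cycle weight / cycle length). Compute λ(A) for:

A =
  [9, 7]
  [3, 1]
λ(A) = 1

Enumerate directed cycles and compute their means (weight / length). Sample:
  cycle 0 → 0: weight = 9, length = 1, mean = 9/1 ≈ 9.000
  cycle 1 → 1: weight = 1, length = 1, mean = 1/1 ≈ 1.000
  cycle 0 → 1 → 0: weight = 10, length = 2, mean = 10/2 ≈ 5.000
  cycle 1 → 0 → 1: weight = 10, length = 2, mean = 10/2 ≈ 5.000
Minimum mean = 1.000, attained e.g. along the cycle 1 → 1 with weight 1 and length 1. So λ(A) = 1/1 = 1.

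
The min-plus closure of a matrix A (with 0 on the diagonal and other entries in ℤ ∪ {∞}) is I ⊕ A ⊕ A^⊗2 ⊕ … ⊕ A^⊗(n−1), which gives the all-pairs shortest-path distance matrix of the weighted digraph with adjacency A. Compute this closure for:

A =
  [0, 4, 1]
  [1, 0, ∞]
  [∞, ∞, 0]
Closure =
  [0, 4, 1]
  [1, 0, 2]
  [∞, ∞, 0]

This is the Floyd-Warshall all-pairs shortest-path computation. For each intermediate vertex k = 0, 1, …, 2, update dist[i][j] ← min(dist[i][j], dist[i][k] + dist[k][j]). The final matrix gives, for each (i, j), the minimum total weight of any directed path from i to j (possibly empty when i = j).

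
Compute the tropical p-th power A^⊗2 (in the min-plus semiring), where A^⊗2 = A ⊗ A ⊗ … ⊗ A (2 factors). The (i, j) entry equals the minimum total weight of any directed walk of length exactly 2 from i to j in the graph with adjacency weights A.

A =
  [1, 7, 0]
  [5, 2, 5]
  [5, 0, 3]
A^⊗2 =
  [2, 0, 1]
  [6, 4, 5]
  [5, 2, 5]

Each entry (A^⊗2)_ij equals the minimum over all length-2 walks i = v_0 → v_1 → … → v_2 = j of Σ_t A[v_t][v_{t+1}]. For example, for (i, j) = (0, 2) we minimise over 3 possible intermediate vertex sequences; the minimum is 1, attained along the walk 0 → 0 → 2.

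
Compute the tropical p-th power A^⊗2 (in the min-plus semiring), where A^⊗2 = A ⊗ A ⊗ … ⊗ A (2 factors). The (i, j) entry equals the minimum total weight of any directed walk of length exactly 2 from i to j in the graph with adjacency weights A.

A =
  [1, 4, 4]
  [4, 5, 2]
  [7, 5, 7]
A^⊗2 =
  [2, 5, 5]
  [5, 7, 7]
  [8, 10, 7]

Each entry (A^⊗2)_ij equals the minimum over all length-2 walks i = v_0 → v_1 → … → v_2 = j of Σ_t A[v_t][v_{t+1}]. For example, for (i, j) = (0, 2) we minimise over 3 possible intermediate vertex sequences; the minimum is 5, attained along the walk 0 → 0 → 2.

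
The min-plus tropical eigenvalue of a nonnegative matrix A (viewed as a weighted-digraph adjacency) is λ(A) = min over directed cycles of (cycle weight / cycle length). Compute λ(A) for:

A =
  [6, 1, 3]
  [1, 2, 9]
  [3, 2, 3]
λ(A) = 1

Enumerate directed cycles and compute their means (weight / length). Sample:
  cycle 0 → 0: weight = 6, length = 1, mean = 6/1 ≈ 6.000
  cycle 1 → 1: weight = 2, length = 1, mean = 2/1 ≈ 2.000
  cycle 2 → 2: weight = 3, length = 1, mean = 3/1 ≈ 3.000
  cycle 0 → 1 → 0: weight = 2, length = 2, mean = 2/2 ≈ 1.000
  cycle 0 → 2 → 0: weight = 6, length = 2, mean = 6/2 ≈ 3.000
  cycle 1 → 0 → 1: weight = 2, length = 2, mean = 2/2 ≈ 1.000
Minimum mean = 1.000, attained e.g. along the cycle 0 → 1 → 0 with weight 2 and length 2. So λ(A) = 2/2 = 1.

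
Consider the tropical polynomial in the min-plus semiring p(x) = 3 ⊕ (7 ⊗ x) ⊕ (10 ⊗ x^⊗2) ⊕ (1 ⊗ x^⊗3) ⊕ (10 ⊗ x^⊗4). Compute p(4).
p(4) = 3

A tropical monomial a ⊗ x^⊗i evaluates to a + i · x. Evaluating each term at x = 4:
  Term 0 contributes 3 + 0 · 4 = 3
  Term 1 contributes 7 + 1 · 4 = 11
  Term 2 contributes 10 + 2 · 4 = 18
  Term 3 contributes 1 + 3 · 4 = 13
  Term 4 contributes 10 + 4 · 4 = 26
p(4) = ⊕ of these = min[3, 11, 18, 13, 26] = 3.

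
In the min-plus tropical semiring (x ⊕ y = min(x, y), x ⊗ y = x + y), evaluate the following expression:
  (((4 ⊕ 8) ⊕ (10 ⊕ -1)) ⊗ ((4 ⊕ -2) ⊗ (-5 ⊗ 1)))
(((4 ⊕ 8) ⊕ (10 ⊕ -1)) ⊗ ((4 ⊕ -2) ⊗ (-5 ⊗ 1))) = -7

Expand innermost to outermost. Recall ⊕ takes the minimum of its arguments and ⊗ takes their sum. Working out the expression (((4 ⊕ 8) ⊕ (10 ⊕ -1)) ⊗ ((4 ⊕ -2) ⊗ (-5 ⊗ 1))) gives -7.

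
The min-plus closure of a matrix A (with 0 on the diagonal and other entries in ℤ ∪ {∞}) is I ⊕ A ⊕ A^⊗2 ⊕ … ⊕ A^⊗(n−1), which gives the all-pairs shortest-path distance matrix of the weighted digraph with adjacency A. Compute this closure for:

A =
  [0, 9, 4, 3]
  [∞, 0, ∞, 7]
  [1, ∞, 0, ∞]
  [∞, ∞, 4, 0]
Closure =
  [0, 9, 4, 3]
  [12, 0, 11, 7]
  [1, 10, 0, 4]
  [5, 14, 4, 0]

This is the Floyd-Warshall all-pairs shortest-path computation. For each intermediate vertex k = 0, 1, …, 3, update dist[i][j] ← min(dist[i][j], dist[i][k] + dist[k][j]). The final matrix gives, for each (i, j), the minimum total weight of any directed path from i to j (possibly empty when i = j).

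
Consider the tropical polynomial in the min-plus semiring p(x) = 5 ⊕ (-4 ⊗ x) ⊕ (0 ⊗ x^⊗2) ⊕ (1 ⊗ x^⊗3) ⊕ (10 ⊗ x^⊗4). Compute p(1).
p(1) = -3

A tropical monomial a ⊗ x^⊗i evaluates to a + i · x. Evaluating each term at x = 1:
  Term 0 contributes 5 + 0 · 1 = 5
  Term 1 contributes -4 + 1 · 1 = -3
  Term 2 contributes 0 + 2 · 1 = 2
  Term 3 contributes 1 + 3 · 1 = 4
  Term 4 contributes 10 + 4 · 1 = 14
p(1) = ⊕ of these = min[5, -3, 2, 4, 14] = -3.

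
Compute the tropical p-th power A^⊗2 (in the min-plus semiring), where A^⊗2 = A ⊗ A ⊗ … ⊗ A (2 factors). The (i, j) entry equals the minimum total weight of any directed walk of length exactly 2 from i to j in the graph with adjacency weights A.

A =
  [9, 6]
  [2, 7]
A^⊗2 =
  [8, 13]
  [9, 8]

Each entry (A^⊗2)_ij equals the minimum over all length-2 walks i = v_0 → v_1 → … → v_2 = j of Σ_t A[v_t][v_{t+1}]. For example, for (i, j) = (0, 1) we minimise over 2 possible intermediate vertex sequences; the minimum is 13, attained along the walk 0 → 1 → 1.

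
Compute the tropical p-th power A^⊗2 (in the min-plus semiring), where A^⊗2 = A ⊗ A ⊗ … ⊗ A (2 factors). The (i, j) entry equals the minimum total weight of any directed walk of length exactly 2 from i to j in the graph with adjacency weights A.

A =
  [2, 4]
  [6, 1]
A^⊗2 =
  [4, 5]
  [7, 2]

Each entry (A^⊗2)_ij equals the minimum over all length-2 walks i = v_0 → v_1 → … → v_2 = j of Σ_t A[v_t][v_{t+1}]. For example, for (i, j) = (0, 1) we minimise over 2 possible intermediate vertex sequences; the minimum is 5, attained along the walk 0 → 1 → 1.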